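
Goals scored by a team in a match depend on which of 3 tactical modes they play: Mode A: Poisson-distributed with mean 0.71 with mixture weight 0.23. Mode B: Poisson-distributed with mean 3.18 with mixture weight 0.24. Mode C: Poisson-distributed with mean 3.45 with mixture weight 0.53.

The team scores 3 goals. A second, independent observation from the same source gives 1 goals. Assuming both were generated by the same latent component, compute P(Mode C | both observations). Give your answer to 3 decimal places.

0.572

By Bayes' theorem, P(k | x) = π_k f_k(x) / Σ_j π_j f_j(x).
Since both observations come from the same component, the likelihood for component k is f_k(x₁)·f_k(x₂).
  L_A = [0.0293275] × [0.349067] = 0.0102373
  L_B = [0.222881] × [0.132242] = 0.0294744
  L_C = [0.217265] × [0.109522] = 0.0237954
Prior × likelihood for each component:
  π_A·L_A = 0.23 × 0.0102373 = 0.00235457
  π_B·L_B = 0.24 × 0.0294744 = 0.00707385
  π_C·L_C = 0.53 × 0.0237954 = 0.0126116
Denominator: 0.00235457 + 0.00707385 + 0.0126116 = 0.02204
P(Mode C | x₁,x₂) ≈ 0.572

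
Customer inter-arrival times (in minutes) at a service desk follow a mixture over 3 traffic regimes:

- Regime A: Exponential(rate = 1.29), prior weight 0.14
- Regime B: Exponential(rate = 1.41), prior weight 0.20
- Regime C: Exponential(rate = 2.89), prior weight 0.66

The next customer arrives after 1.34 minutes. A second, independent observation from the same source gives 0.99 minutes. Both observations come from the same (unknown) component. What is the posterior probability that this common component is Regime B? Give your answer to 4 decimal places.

0.4513

By Bayes' theorem, P(k | x) = π_k f_k(x) / Σ_j π_j f_j(x).
Since both observations come from the same component, the likelihood for component k is f_k(x₁)·f_k(x₂).
  L_A = [1.29·e^(−1.29·1.34) = 1.29·e^(−1.7286) = 0.229017] × [0.35971] = 0.0823798
  L_B = [1.41·e^(−1.41·1.34) = 1.41·e^(−1.8894) = 0.213139] × [0.34913] = 0.0744133
  L_C = [2.89·e^(−2.89·1.34) = 2.89·e^(−3.8726) = 0.0601242] × [0.165325] = 0.00994001
Multiply by the mixture weights:
  π_A·L_A = 0.14 × 0.0823798 = 0.0115332
  π_B·L_B = 0.20 × 0.0744133 = 0.0148827
  π_C·L_C = 0.66 × 0.00994001 = 0.00656041
Evidence: 0.0115332 + 0.0148827 + 0.00656041 = 0.0329762
So the posterior for Regime B is 0.0148827 / 0.0329762 ≈ 0.4513.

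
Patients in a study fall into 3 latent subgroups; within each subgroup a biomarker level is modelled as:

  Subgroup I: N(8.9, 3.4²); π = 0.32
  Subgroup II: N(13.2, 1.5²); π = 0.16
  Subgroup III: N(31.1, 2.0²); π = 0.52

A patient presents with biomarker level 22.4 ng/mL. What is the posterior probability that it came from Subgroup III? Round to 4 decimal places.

0.3630

Posterior ∝ prior × likelihood, so P(k | x) ∝ P(Z=k) f_k(x); normalise over all components.
Normal densities:
  p_I = (1/(3.4·√(2π)))·exp(−(22.4−8.9)²/(2·3.4²)) = 0.117336·exp(-7.88279) = 4.42569e-05
  p_II = (1/(1.5·√(2π)))·exp(−(22.4−13.2)²/(2·1.5²)) = 0.265962·exp(-18.80889) = 1.80394e-09
  p_III = (1/(2.0·√(2π)))·exp(−(22.4−31.1)²/(2·2.0²)) = 0.199471·exp(-9.46125) = 1.55207e-05
Weight by the priors:
  P(Z=I)·p_I = 0.32 × 4.42569e-05 = 1.41622e-05
  P(Z=II)·p_II = 0.16 × 1.80394e-09 = 2.8863e-10
  P(Z=III)·p_III = 0.52 × 1.55207e-05 = 8.07077e-06
Evidence: 1.41622e-05 + 2.8863e-10 + 8.07077e-06 = 2.22333e-05
P(Subgroup III | data) = 8.07077e-06 / 2.22333e-05 ≈ 0.3630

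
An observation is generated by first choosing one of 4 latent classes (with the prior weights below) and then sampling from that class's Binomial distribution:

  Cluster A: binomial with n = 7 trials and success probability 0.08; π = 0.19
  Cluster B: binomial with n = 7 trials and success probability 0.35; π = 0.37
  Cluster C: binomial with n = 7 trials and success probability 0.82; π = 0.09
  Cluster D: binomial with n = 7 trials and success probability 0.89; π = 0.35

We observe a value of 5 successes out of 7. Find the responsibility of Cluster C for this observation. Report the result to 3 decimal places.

By Bayes' theorem, P(k | x) = w_k f_k(x) / Σ_j w_j f_j(x).
Component likelihoods at x = 5 successes out of 7:
  f_A = 5.82432e-05
  f_B = 0.0466
  f_C = 0.252251
  f_D = 0.141891
Prior × likelihood for each component:
  w_A·f_A = 0.19 × 5.82432e-05 = 1.10662e-05
  w_B·f_B = 0.37 × 0.0466 = 0.017242
  w_C·f_C = 0.09 × 0.252251 = 0.0227026
  w_D·f_D = 0.35 × 0.141891 = 0.0496618
Evidence: 1.10662e-05 + 0.017242 + 0.0227026 + 0.0496618 = 0.0896175
P(Cluster C | x) = 0.0227026 / 0.0896175 ≈ 0.253

0.253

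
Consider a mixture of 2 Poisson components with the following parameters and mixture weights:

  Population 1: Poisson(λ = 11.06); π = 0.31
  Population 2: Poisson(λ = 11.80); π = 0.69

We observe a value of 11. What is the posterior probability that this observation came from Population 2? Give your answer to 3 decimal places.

0.684

By Bayes' theorem, P(k | x) = w_k f_k(x) / Σ_j w_j f_j(x).
Component likelihoods at x = 11:
  p_1 = e^(−11.06)·11.06^11/11! = 0.119359
  p_2 = e^(−11.80)·11.80^11/11! = 0.11611
Unnormalised posteriors:
  w_1·p_1 = 0.31 × 0.119359 = 0.0370012
  w_2·p_2 = 0.69 × 0.11611 = 0.0801162
Denominator: 0.0370012 + 0.0801162 = 0.117117
P(Population 2 | 11) = 0.0801162 / 0.117117 ≈ 0.684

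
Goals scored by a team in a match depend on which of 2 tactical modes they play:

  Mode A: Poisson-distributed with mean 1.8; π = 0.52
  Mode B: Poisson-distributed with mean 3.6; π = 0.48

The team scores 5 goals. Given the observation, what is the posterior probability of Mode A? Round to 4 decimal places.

0.1700

Posterior ∝ prior × likelihood, so P(k | x) ∝ π_k f_k(x); normalise over all components.
Component likelihoods at x = 5 goals:
  p_A = 0.0260286
  p_B = 0.13768
Prior × likelihood for each component:
  π_A·p_A = 0.52 × 0.0260286 = 0.0135349
  π_B·p_B = 0.48 × 0.13768 = 0.0660864
Denominator: 0.0135349 + 0.0660864 = 0.0796213
P(Mode A | data) = 0.0135349 / 0.0796213 ≈ 0.1700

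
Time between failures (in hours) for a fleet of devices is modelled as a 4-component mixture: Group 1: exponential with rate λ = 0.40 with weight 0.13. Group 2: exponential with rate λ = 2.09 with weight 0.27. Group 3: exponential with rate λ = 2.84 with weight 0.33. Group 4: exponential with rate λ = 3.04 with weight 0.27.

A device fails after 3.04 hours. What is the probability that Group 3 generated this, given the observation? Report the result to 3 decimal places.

0.010

The responsibility of component k is π_k f_k(x) divided by Σ_j π_j f_j(x).
Component likelihoods at x = 3.04 hours:
  L_1 = 0.118565
  L_2 = 0.00363758
  L_3 = 0.000505584
  L_4 = 0.000294644
Weight by the priors:
  π_1·L_1 = 0.13 × 0.118565 = 0.0154135
  π_2·L_2 = 0.27 × 0.00363758 = 0.000982147
  π_3·L_3 = 0.33 × 0.000505584 = 0.000166843
  π_4·L_4 = 0.27 × 0.000294644 = 7.95539e-05
Denominator: 0.0154135 + 0.000982147 + 0.000166843 + 7.95539e-05 = 0.016642
Responsibility of Group 3: 0.000166843 / 0.016642 ≈ 0.010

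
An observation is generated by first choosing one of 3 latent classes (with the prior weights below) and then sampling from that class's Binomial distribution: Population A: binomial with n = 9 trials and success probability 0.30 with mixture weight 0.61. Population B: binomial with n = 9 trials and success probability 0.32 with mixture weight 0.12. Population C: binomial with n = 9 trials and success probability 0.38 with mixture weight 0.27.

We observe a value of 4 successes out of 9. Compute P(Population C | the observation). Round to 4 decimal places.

P(component k | x) = P(Z=k)·f_k(x) / marginal(x), where marginal(x) = Σ_j P(Z=j)·f_j(x).
Evaluate each component's likelihood at the observed value:
  p_A = 0.171532
  p_B = 0.192095
  p_C = 0.240693
Unnormalised posteriors:
  P(Z=A)·p_A = 0.61 × 0.171532 = 0.104635
  P(Z=B)·p_B = 0.12 × 0.192095 = 0.0230513
  P(Z=C)·p_C = 0.27 × 0.240693 = 0.0649871
Sum: 0.104635 + 0.0230513 + 0.0649871 = 0.192673
So the posterior for Population C is 0.0649871 / 0.192673 ≈ 0.3373.

0.3373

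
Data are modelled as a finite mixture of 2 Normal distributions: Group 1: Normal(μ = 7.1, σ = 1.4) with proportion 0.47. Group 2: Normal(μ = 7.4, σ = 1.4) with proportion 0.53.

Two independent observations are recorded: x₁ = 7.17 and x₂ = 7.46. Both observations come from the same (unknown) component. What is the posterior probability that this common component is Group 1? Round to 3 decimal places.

Posterior ∝ prior × likelihood, so P(k | x) ∝ π_k f_k(x); normalise over all components.
Since both observations come from the same component, the likelihood for component k is f_k(x₁)·f_k(x₂).
  p_1 = [0.284603] × [0.275692] = 0.0784626
  p_2 = [0.281139] × [0.284697] = 0.0800395
Weight by the priors:
  π_1·p_1 = 0.47 × 0.0784626 = 0.0368774
  π_2·p_2 = 0.53 × 0.0800395 = 0.0424209
Evidence: 0.0368774 + 0.0424209 = 0.0792984
P(Group 1 | x) = 0.0368774 / 0.0792984 ≈ 0.465

0.465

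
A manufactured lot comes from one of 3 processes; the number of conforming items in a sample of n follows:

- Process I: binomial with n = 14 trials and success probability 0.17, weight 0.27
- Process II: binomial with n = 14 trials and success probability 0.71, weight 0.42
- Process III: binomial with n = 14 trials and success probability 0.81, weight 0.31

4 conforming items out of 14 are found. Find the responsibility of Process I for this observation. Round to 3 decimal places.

0.987

P(component k | x) = π_k·f_k(x) / marginal(x), where marginal(x) = Σ_j π_j·f_j(x).
Component likelihoods at x = 4 conforming items out of 14:
  p_I = C(14,4)·0.17^4·0.83^10 = 1001·0.00083521·0.15516 = 0.129721
  p_II = C(14,4)·0.71^4·0.29^10 = 1001·0.254117·4.20707e-06 = 0.00107016
  p_III = C(14,4)·0.81^4·0.19^10 = 1001·0.430467·6.13107e-08 = 2.64186e-05
Prior × likelihood for each component:
  π_I·p_I = 0.27 × 0.129721 = 0.0350247
  π_II·p_II = 0.42 × 0.00107016 = 0.000449466
  π_III·p_III = 0.31 × 2.64186e-05 = 8.18977e-06
Evidence: 0.0350247 + 0.000449466 + 8.18977e-06 = 0.0354824
P(Process I | the observation) = 0.0350247 / 0.0354824 ≈ 0.987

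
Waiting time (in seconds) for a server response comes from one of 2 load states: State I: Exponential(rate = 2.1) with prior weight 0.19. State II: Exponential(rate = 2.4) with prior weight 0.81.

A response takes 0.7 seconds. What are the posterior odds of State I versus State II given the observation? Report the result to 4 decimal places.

Only the two components matter; the odds are (π_i f_i(x)) / (π_j f_j(x)).
Evaluate each component's likelihood at the observed value:
  L_I = 0.482844
  L_II = 0.447298
Odds = (0.19/0.81) × (0.482844/0.447298) = 0.234568 × 1.07947 ≈ 0.2532

0.2532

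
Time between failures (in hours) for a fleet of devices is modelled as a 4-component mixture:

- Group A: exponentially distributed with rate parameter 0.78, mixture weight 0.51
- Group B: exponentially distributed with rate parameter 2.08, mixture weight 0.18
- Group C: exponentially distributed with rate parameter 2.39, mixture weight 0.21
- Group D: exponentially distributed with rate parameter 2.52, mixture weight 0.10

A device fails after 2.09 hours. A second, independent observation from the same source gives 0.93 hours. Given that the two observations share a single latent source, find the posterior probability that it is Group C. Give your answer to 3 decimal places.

The responsibility of component k is π_k f_k(x) divided by Σ_j π_j f_j(x).
Since both observations come from the same component, the likelihood for component k is f_k(x₁)·f_k(x₂).
  p_A = [0.78·e^(−0.78·2.09) = 0.78·e^(−1.6302) = 0.152795] × [0.377622] = 0.0576986
  p_B = [2.08·e^(−2.08·2.09) = 2.08·e^(−4.3472) = 0.0269214] × [0.300583] = 0.00809212
  p_C = [2.39·e^(−2.39·2.09) = 2.39·e^(−4.9951) = 0.0161828] × [0.258876] = 0.00418934
  p_D = [2.52·e^(−2.52·2.09) = 2.52·e^(−5.2668) = 0.0130034] × [0.241873] = 0.00314519
Prior × likelihood for each component:
  π_A·p_A = 0.51 × 0.0576986 = 0.0294263
  π_B·p_B = 0.18 × 0.00809212 = 0.00145658
  π_C·p_C = 0.21 × 0.00418934 = 0.00087976
  π_D·p_D = 0.10 × 0.00314519 = 0.000314519
Marginal: 0.0294263 + 0.00145658 + 0.00087976 + 0.000314519 = 0.0320771
P(Group C | x) ≈ 0.027

0.027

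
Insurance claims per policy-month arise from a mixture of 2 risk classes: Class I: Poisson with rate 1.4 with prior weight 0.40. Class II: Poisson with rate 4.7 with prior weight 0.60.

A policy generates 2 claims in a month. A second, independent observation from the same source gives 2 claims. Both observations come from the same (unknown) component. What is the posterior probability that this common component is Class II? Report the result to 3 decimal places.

By Bayes' theorem, P(k | x) = π_k f_k(x) / Σ_j π_j f_j(x).
Since both observations come from the same component, the likelihood for component k is f_k(x₁)·f_k(x₂).
  L_I = [0.241665] × [0.241665] = 0.058402
  L_II = [0.100457] × [0.100457] = 0.0100917
Multiply by the mixture weights:
  π_I·L_I = 0.40 × 0.058402 = 0.0233608
  π_II·L_II = 0.60 × 0.0100917 = 0.00605501
Marginal: 0.0233608 + 0.00605501 = 0.0294158
Responsibility of Class II: 0.00605501 / 0.0294158 ≈ 0.206

0.206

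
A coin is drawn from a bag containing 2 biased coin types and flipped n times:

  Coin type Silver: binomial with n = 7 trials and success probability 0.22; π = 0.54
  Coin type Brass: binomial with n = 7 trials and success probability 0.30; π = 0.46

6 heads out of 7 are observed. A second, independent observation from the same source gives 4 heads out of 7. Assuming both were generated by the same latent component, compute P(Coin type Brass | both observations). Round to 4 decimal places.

0.9247

By Bayes' theorem, P(k | x) = P(Z=k) f_k(x) / Σ_j P(Z=j) f_j(x).
Since both observations come from the same component, the likelihood for component k is f_k(x₁)·f_k(x₂).
  f_Silver = [C(7,6)·0.22^6·0.78^1 = 7·0.00011338·0.78 = 0.000619054] × [0.0389083] = 2.40864e-05
  f_Brass = [C(7,6)·0.30^6·0.70^1 = 7·0.000729·0.7 = 0.0035721] × [0.0972405] = 0.000347353
Prior × likelihood for each component:
  P(Z=Silver)·f_Silver = 0.54 × 2.40864e-05 = 1.30066e-05
  P(Z=Brass)·f_Brass = 0.46 × 0.000347353 = 0.000159782
Evidence: 1.30066e-05 + 0.000159782 = 0.000172789
P(Coin type Brass | x₁,x₂) = 0.000159782 / 0.000172789 ≈ 0.9247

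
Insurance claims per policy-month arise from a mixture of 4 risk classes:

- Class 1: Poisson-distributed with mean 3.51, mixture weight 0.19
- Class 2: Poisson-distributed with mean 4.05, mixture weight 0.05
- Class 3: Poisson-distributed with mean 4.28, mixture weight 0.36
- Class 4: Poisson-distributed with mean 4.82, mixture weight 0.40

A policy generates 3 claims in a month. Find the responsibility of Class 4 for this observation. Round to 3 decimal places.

0.342

Posterior ∝ prior × likelihood, so P(k | x) ∝ π_k f_k(x); normalise over all components.
Evaluate each component's likelihood at the observed value:
  p_1 = e^(−3.51)·3.51^3/3! = 0.215475
  p_2 = e^(−4.05)·4.05^3/3! = 0.192895
  p_3 = e^(−4.28)·4.28^3/3! = 0.180884
  p_4 = e^(−4.82)·4.82^3/3! = 0.150553
Unnormalised posteriors:
  π_1·p_1 = 0.19 × 0.215475 = 0.0409402
  π_2·p_2 = 0.05 × 0.192895 = 0.00964475
  π_3·p_3 = 0.36 × 0.180884 = 0.0651182
  π_4·p_4 = 0.40 × 0.150553 = 0.0602213
Marginal: 0.0409402 + 0.00964475 + 0.0651182 + 0.0602213 = 0.175924
P(Class 4 | 3 claims) ≈ 0.342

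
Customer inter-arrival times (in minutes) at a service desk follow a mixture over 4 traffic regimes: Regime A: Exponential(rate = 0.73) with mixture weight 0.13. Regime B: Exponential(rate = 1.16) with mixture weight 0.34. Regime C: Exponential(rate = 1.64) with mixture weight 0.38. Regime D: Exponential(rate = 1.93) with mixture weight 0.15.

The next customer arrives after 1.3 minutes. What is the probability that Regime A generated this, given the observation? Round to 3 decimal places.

By Bayes' theorem, P(k | x) = P(Z=k) f_k(x) / Σ_j P(Z=j) f_j(x).
Component likelihoods at x = 1.3 minutes:
  L_A = 0.73·e^(−0.73·1.3) = 0.73·e^(−0.9490) = 0.282603
  L_B = 1.16·e^(−1.16·1.3) = 1.16·e^(−1.5080) = 0.256769
  L_C = 1.64·e^(−1.64·1.3) = 1.64·e^(−2.1320) = 0.194504
  L_D = 1.93·e^(−1.93·1.3) = 1.93·e^(−2.5090) = 0.157005
Unnormalised posteriors:
  P(Z=A)·L_A = 0.13 × 0.282603 = 0.0367384
  P(Z=B)·L_B = 0.34 × 0.256769 = 0.0873013
  P(Z=C)·L_C = 0.38 × 0.194504 = 0.0739114
  P(Z=D)·L_D = 0.15 × 0.157005 = 0.0235507
Denominator: 0.0367384 + 0.0873013 + 0.0739114 + 0.0235507 = 0.221502
So the posterior for Regime A is 0.0367384 / 0.221502 ≈ 0.166.

0.166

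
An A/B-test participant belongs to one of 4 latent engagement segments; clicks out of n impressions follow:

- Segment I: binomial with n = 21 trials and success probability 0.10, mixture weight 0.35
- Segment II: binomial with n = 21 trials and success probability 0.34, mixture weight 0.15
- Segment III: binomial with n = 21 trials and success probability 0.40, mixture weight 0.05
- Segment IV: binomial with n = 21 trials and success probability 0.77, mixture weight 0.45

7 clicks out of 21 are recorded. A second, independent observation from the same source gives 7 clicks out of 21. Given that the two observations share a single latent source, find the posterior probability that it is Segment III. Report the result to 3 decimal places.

0.184

The responsibility of component k is π_k f_k(x) divided by Σ_j π_j f_j(x).
Since both observations come from the same component, the likelihood for component k is f_k(x₁)·f_k(x₂).
  f_I = [C(21,7)·0.10^7·0.90^14 = 116280·1e-07·0.228768 = 0.00266011] × [0.00266011] = 7.0762e-06
  f_II = [C(21,7)·0.34^7·0.66^14 = 116280·0.000525234·0.00297588 = 0.181749] × [0.181749] = 0.0330328
  f_III = [C(21,7)·0.40^7·0.60^14 = 116280·0.0016384·0.000783642 = 0.149294] × [0.149294] = 0.0222887
  f_IV = [C(21,7)·0.77^7·0.23^14 = 116280·0.160485·1.15928e-09 = 2.16337e-05] × [2.16337e-05] = 4.68015e-10
Weight by the priors:
  π_I·f_I = 0.35 × 7.0762e-06 = 2.47667e-06
  π_II·f_II = 0.15 × 0.0330328 = 0.00495492
  π_III·f_III = 0.05 × 0.0222887 = 0.00111444
  π_IV·f_IV = 0.45 × 4.68015e-10 = 2.10607e-10
Denominator: 2.47667e-06 + 0.00495492 + 0.00111444 + 2.10607e-10 = 0.00607183
So the posterior for Segment III is 0.00111444 / 0.00607183 ≈ 0.184.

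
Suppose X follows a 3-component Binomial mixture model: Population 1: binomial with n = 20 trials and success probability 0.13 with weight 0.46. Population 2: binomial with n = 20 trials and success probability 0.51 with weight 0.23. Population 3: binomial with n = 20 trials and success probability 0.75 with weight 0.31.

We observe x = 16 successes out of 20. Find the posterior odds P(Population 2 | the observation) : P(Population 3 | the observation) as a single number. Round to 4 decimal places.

Posterior odds = (π_i f_i(x)) / (π_j f_j(x)); the normalising sum cancels.
Component likelihoods at x = 16 successes out of 20:
  p_1 = 1.84699e-11
  p_2 = 0.00585061
  p_3 = 0.189685
Posterior odds = (π_2·p_2) / (π_3·p_3) = (0.23·0.00585061) / (0.31·0.189685) = 0.00134564 / 0.0588025 ≈ 0.0229

0.0229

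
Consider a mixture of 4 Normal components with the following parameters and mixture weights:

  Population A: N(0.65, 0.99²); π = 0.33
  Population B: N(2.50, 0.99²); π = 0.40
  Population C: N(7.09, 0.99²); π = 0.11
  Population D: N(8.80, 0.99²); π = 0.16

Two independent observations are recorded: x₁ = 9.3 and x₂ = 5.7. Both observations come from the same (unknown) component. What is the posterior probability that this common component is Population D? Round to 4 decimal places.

0.2354

Posterior ∝ prior × likelihood, so P(k | x) ∝ π_k f_k(x); normalise over all components.
Since both observations come from the same component, the likelihood for component k is f_k(x₁)·f_k(x₂).
  L_A = [(1/(0.99·√(2π)))·exp(−(9.3−0.65)²/(2·0.99²)) = 0.402972·exp(-38.17085) = 1.06631e-17] × [9.01649e-07] = 9.61442e-24
  L_B = [(1/(0.99·√(2π)))·exp(−(9.3−2.50)²/(2·0.99²)) = 0.402972·exp(-23.58943) = 2.29359e-11] × [0.0021704] = 4.978e-14
  L_C = [(1/(0.99·√(2π)))·exp(−(9.3−7.09)²/(2·0.99²)) = 0.402972·exp(-2.49163) = 0.0333559] × [0.150386] = 0.00501624
  L_D = [(1/(0.99·√(2π)))·exp(−(9.3−8.80)²/(2·0.99²)) = 0.402972·exp(-0.12754) = 0.35472] × [0.00299309] = 0.00106171
Prior × likelihood for each component:
  π_A·L_A = 0.33 × 9.61442e-24 = 3.17276e-24
  π_B·L_B = 0.40 × 4.978e-14 = 1.9912e-14
  π_C·L_C = 0.11 × 0.00501624 = 0.000551786
  π_D·L_D = 0.16 × 0.00106171 = 0.000169873
Sum: 3.17276e-24 + 1.9912e-14 + 0.000551786 + 0.000169873 = 0.00072166
Responsibility of Population D: 0.000169873 / 0.00072166 ≈ 0.2354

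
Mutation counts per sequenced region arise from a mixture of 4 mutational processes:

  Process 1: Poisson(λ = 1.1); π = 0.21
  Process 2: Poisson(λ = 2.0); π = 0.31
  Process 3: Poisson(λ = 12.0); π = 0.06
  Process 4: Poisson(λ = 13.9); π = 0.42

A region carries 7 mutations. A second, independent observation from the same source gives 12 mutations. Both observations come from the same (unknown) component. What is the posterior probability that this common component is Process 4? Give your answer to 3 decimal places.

The responsibility of component k is π_k f_k(x) divided by Σ_j π_j f_j(x).
Since both observations come from the same component, the likelihood for component k is f_k(x₁)·f_k(x₂).
  p_1 = [0.000128705] × [2.18098e-09] = 2.80702e-13
  p_2 = [0.00343709] × [1.15727e-06] = 3.97763e-09
  p_3 = [0.0436822] × [0.114368] = 0.00499584
  p_4 = [0.0182802] × [0.0998039] = 0.00182443
Prior × likelihood for each component:
  π_1·p_1 = 0.21 × 2.80702e-13 = 5.89474e-14
  π_2·p_2 = 0.31 × 3.97763e-09 = 1.23307e-09
  π_3·p_3 = 0.06 × 0.00499584 = 0.00029975
  π_4·p_4 = 0.42 × 0.00182443 = 0.00076626
Denominator: 5.89474e-14 + 1.23307e-09 + 0.00029975 + 0.00076626 = 0.00106601
Responsibility of Process 4: 0.00076626 / 0.00106601 ≈ 0.719

0.719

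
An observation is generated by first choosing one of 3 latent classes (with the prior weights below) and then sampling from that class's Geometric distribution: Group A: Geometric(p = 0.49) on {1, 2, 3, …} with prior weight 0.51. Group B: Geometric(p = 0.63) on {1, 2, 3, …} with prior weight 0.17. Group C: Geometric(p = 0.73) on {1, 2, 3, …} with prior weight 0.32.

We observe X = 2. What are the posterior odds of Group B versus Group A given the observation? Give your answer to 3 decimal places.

0.311

Since P(k|x) ∝ P(Z=k) f_k(x), the posterior odds are P(Z=i) f_i(x) / (P(Z=j) f_j(x)).
Component likelihoods at x = 2:
  p_A = 0.2499
  p_B = 0.2331
  p_C = 0.1971
Posterior odds = (P(Z=B)·p_B) / (P(Z=A)·p_A) = (0.17·0.2331) / (0.51·0.2499) = 0.039627 / 0.127449 ≈ 0.311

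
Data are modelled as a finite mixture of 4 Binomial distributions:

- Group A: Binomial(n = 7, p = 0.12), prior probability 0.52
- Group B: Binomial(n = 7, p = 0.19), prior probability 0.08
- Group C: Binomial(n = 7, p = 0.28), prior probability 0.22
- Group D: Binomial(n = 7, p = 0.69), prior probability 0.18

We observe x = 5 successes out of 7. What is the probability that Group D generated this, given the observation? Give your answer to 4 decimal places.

Posterior ∝ prior × likelihood, so P(k | x) ∝ P(Z=k) f_k(x); normalise over all components.
Component likelihoods at x = 5 successes out of 7:
  f_A = C(7,5)·0.12^5·0.88^2 = 21·2.48832e-05·0.7744 = 0.000404661
  f_B = C(7,5)·0.19^5·0.81^2 = 21·0.00024761·0.6561 = 0.00341159
  f_C = C(7,5)·0.28^5·0.72^2 = 21·0.00172104·0.5184 = 0.0187359
  f_D = C(7,5)·0.69^5·0.31^2 = 21·0.156403·0.0961 = 0.315637
Prior × likelihood for each component:
  P(Z=A)·f_A = 0.52 × 0.000404661 = 0.000210423
  P(Z=B)·f_B = 0.08 × 0.00341159 = 0.000272928
  P(Z=C)·f_C = 0.22 × 0.0187359 = 0.0041219
  P(Z=D)·f_D = 0.18 × 0.315637 = 0.0568147
Denominator: 0.000210423 + 0.000272928 + 0.0041219 + 0.0568147 = 0.0614199
So the posterior for Group D is 0.0568147 / 0.0614199 ≈ 0.9250.

0.9250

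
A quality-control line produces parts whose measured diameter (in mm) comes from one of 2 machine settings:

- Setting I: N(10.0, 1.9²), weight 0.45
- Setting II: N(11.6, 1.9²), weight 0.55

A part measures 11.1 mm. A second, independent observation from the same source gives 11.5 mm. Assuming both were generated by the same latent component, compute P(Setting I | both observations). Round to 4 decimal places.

0.3444

Apply Bayes' rule: the posterior for each component is proportional to its prior times its likelihood at x.
Since both observations come from the same component, the likelihood for component k is f_k(x₁)·f_k(x₂).
  p_I = [(1/(1.9·√(2π)))·exp(−(11.1−10.0)²/(2·1.9²)) = 0.209970·exp(-0.16759) = 0.177571] × [0.15375] = 0.0273016
  p_II = [(1/(1.9·√(2π)))·exp(−(11.1−11.6)²/(2·1.9²)) = 0.209970·exp(-0.03463) = 0.202824] × [0.209679] = 0.0425279
Unnormalised posteriors:
  P(Z=I)·p_I = 0.45 × 0.0273016 = 0.0122857
  P(Z=II)·p_II = 0.55 × 0.0425279 = 0.0233903
Denominator: 0.0122857 + 0.0233903 = 0.0356761
Responsibility of Setting I: 0.0122857 / 0.0356761 ≈ 0.3444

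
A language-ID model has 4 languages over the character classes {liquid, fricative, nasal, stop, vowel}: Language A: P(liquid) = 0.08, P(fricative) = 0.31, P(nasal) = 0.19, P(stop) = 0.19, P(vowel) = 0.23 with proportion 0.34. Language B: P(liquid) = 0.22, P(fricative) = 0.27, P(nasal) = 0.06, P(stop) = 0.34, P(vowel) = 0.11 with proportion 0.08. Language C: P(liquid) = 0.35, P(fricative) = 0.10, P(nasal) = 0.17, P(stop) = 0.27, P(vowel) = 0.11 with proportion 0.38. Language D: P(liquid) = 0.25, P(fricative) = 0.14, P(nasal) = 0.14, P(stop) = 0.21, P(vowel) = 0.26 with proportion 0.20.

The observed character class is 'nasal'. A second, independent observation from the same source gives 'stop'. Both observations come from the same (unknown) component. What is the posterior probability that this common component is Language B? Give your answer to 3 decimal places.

0.044

By Bayes' theorem, P(k | x) = π_k f_k(x) / Σ_j π_j f_j(x).
Since both observations come from the same component, the likelihood for component k is f_k(x₁)·f_k(x₂).
  f_A = [P(nasal | comp) = 0.19] × [0.19] = 0.0361
  f_B = [P(nasal | comp) = 0.06] × [0.34] = 0.0204
  f_C = [P(nasal | comp) = 0.17] × [0.27] = 0.0459
  f_D = [P(nasal | comp) = 0.14] × [0.21] = 0.0294
Weight by the priors:
  π_A·f_A = 0.34 × 0.0361 = 0.012274
  π_B·f_B = 0.08 × 0.0204 = 0.001632
  π_C·f_C = 0.38 × 0.0459 = 0.017442
  π_D·f_D = 0.20 × 0.0294 = 0.00588
Normaliser: 0.012274 + 0.001632 + 0.017442 + 0.00588 = 0.037228
P(Language B | x₁, x₂) = 0.001632 / 0.037228 ≈ 0.044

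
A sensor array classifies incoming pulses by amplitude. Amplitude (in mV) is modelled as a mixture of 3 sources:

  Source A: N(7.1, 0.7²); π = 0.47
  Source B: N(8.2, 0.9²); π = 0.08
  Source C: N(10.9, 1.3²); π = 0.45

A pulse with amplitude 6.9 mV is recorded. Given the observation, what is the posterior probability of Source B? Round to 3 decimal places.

Posterior ∝ prior × likelihood, so P(k | x) ∝ π_k f_k(x); normalise over all components.
Normal densities:
  f_A = (1/(0.7·√(2π)))·exp(−(6.9−7.1)²/(2·0.7²)) = 0.569918·exp(-0.04082) = 0.547124
  f_B = (1/(0.9·√(2π)))·exp(−(6.9−8.2)²/(2·0.9²)) = 0.443269·exp(-1.04321) = 0.156173
  f_C = (1/(1.3·√(2π)))·exp(−(6.9−10.9)²/(2·1.3²)) = 0.306879·exp(-4.73373) = 0.00269858
Weight by the priors:
  π_A·f_A = 0.47 × 0.547124 = 0.257148
  π_B·f_B = 0.08 × 0.156173 = 0.0124939
  π_C·f_C = 0.45 × 0.00269858 = 0.00121436
Denominator: 0.257148 + 0.0124939 + 0.00121436 = 0.270856
P(Source B | the observation) ≈ 0.046

0.046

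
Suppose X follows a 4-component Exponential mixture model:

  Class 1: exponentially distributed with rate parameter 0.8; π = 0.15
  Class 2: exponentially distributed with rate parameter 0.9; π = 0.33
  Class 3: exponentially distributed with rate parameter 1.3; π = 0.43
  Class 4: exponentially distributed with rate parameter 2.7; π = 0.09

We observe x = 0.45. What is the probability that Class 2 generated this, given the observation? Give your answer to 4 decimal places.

The responsibility of component k is π_k f_k(x) divided by Σ_j π_j f_j(x).
Component likelihoods at x = 0.45:
  p_1 = 0.558141
  p_2 = 0.600279
  p_3 = 0.724238
  p_4 = 0.801117
Multiply by the mixture weights:
  π_1·p_1 = 0.15 × 0.558141 = 0.0837212
  π_2·p_2 = 0.33 × 0.600279 = 0.198092
  π_3·p_3 = 0.43 × 0.724238 = 0.311422
  π_4·p_4 = 0.09 × 0.801117 = 0.0721005
Evidence: 0.0837212 + 0.198092 + 0.311422 + 0.0721005 = 0.665336
So the posterior for Class 2 is 0.198092 / 0.665336 ≈ 0.2977.

0.2977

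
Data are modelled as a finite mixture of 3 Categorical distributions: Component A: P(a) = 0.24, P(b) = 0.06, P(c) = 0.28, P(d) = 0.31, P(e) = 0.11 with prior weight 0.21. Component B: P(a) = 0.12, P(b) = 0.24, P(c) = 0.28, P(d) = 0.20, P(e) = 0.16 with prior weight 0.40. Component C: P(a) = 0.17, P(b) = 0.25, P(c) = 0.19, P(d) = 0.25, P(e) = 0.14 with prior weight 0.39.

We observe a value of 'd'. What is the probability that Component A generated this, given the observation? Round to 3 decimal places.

Apply Bayes' rule: the posterior for each component is proportional to its prior times its likelihood at x.
Evaluate each component's likelihood at the observed value:
  p_A = 0.31
  p_B = 0.2
  p_C = 0.25
Multiply by the mixture weights:
  w_A·p_A = 0.21 × 0.31 = 0.0651
  w_B·p_B = 0.40 × 0.2 = 0.08
  w_C·p_C = 0.39 × 0.25 = 0.0975
Marginal: 0.0651 + 0.08 + 0.0975 = 0.2426
So the posterior for Component A is 0.0651 / 0.2426 ≈ 0.268.

0.268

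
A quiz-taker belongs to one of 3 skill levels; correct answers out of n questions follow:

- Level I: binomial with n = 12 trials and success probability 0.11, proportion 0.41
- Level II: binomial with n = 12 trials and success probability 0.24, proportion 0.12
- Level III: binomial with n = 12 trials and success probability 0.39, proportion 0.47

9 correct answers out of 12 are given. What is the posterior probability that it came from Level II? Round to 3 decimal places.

P(component k | x) = P(Z=k)·f_k(x) / marginal(x), where marginal(x) = Σ_j P(Z=j)·f_j(x).
Evaluate each component's likelihood at the observed value:
  p_I = C(12,9)·0.11^9·0.89^3 = 220·2.35795e-09·0.704969 = 3.65702e-07
  p_II = C(12,9)·0.24^9·0.76^3 = 220·2.64181e-06·0.438976 = 0.000255132
  p_III = C(12,9)·0.39^9·0.61^3 = 220·0.000208728·0.226981 = 0.010423
Multiply by the mixture weights:
  P(Z=I)·p_I = 0.41 × 3.65702e-07 = 1.49938e-07
  P(Z=II)·p_II = 0.12 × 0.000255132 = 3.06158e-05
  P(Z=III)·p_III = 0.47 × 0.010423 = 0.00489882
Normaliser: 1.49938e-07 + 3.06158e-05 + 0.00489882 = 0.00492959
Responsibility of Level II: 3.06158e-05 / 0.00492959 ≈ 0.006

0.006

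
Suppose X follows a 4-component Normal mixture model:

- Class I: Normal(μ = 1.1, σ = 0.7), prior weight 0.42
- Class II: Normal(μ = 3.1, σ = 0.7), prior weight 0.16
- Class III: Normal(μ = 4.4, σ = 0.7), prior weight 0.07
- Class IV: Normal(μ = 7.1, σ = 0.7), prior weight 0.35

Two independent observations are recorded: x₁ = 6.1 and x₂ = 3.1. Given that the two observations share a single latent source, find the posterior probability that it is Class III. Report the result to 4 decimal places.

The responsibility of component k is w_k f_k(x) divided by Σ_j w_j f_j(x).
Since both observations come from the same component, the likelihood for component k is f_k(x₁)·f_k(x₂).
  f_I = [(1/(0.7·√(2π)))·exp(−(6.1−1.1)²/(2·0.7²)) = 0.569918·exp(-25.51020) = 4.75194e-12] × [0.00962014] = 4.57144e-14
  f_II = [(1/(0.7·√(2π)))·exp(−(6.1−3.1)²/(2·0.7²)) = 0.569918·exp(-9.18367) = 5.8532e-05] × [0.569918] = 3.33584e-05
  f_III = [(1/(0.7·√(2π)))·exp(−(6.1−4.4)²/(2·0.7²)) = 0.569918·exp(-2.94898) = 0.0298598] × [0.101596] = 0.00303363
  f_IV = [(1/(0.7·√(2π)))·exp(−(6.1−7.1)²/(2·0.7²)) = 0.569918·exp(-1.02041) = 0.205426] × [4.6269e-08] = 9.50483e-09
Unnormalised posteriors:
  w_I·f_I = 0.42 × 4.57144e-14 = 1.92e-14
  w_II·f_II = 0.16 × 3.33584e-05 = 5.33735e-06
  w_III·f_III = 0.07 × 0.00303363 = 0.000212354
  w_IV·f_IV = 0.35 × 9.50483e-09 = 3.32669e-09
Sum: 1.92e-14 + 5.33735e-06 + 0.000212354 + 3.32669e-09 = 0.000217695
P(Class III | x) ≈ 0.9755

0.9755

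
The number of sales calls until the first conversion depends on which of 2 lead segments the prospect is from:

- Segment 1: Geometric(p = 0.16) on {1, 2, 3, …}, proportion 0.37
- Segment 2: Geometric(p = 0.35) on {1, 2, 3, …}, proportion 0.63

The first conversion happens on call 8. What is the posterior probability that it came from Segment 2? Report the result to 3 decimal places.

0.382

P(component k | x) = π_k·f_k(x) / marginal(x), where marginal(x) = Σ_j π_j·f_j(x).
Component likelihoods at x = 8:
  p_1 = 0.0472145
  p_2 = 0.0171578
Unnormalised posteriors:
  π_1·p_1 = 0.37 × 0.0472145 = 0.0174693
  π_2·p_2 = 0.63 × 0.0171578 = 0.0108094
Evidence: 0.0174693 + 0.0108094 = 0.0282788
P(Segment 2 | 8) = 0.0108094 / 0.0282788 ≈ 0.382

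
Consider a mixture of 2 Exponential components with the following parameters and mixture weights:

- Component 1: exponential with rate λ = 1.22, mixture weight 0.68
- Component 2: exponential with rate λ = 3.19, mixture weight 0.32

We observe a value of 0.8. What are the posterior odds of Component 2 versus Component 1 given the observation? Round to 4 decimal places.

Posterior odds = (π_i f_i(x)) / (π_j f_j(x)); the normalising sum cancels.
Evaluate each component's likelihood at the observed value:
  L_1 = 1.22·e^(−1.22·0.8) = 1.22·e^(−0.9760) = 0.459715
  L_2 = 3.19·e^(−3.19·0.8) = 3.19·e^(−2.5520) = 0.248583
Odds = (0.32/0.68) × (0.248583/0.459715) = 0.470588 × 0.540733 ≈ 0.2545

0.2545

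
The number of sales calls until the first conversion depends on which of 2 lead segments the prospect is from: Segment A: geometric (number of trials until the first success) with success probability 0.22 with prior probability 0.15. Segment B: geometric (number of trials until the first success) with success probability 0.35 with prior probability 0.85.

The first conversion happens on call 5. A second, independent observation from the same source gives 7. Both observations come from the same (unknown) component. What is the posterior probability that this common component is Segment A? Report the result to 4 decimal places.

0.3015

By Bayes' theorem, P(k | x) = π_k f_k(x) / Σ_j π_j f_j(x).
Since both observations come from the same component, the likelihood for component k is f_k(x₁)·f_k(x₂).
  f_A = [0.22·(1−0.22)^4 = 0.22·0.370151 = 0.0814331] × [0.0495439] = 0.00403452
  f_B = [0.35·(1−0.35)^4 = 0.35·0.178506 = 0.0624772] × [0.0263966] = 0.00164919
Multiply by the mixture weights:
  π_A·f_A = 0.15 × 0.00403452 = 0.000605177
  π_B·f_B = 0.85 × 0.00164919 = 0.00140181
Normaliser: 0.000605177 + 0.00140181 = 0.00200699
Responsibility of Segment A: 0.000605177 / 0.00200699 ≈ 0.3015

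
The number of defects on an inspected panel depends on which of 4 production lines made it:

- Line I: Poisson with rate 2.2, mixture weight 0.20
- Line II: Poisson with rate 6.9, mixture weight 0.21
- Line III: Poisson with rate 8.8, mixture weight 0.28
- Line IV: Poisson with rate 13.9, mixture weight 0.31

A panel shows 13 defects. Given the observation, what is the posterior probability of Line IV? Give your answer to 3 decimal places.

0.680

Posterior ∝ prior × likelihood, so P(k | x) ∝ w_k f_k(x); normalise over all components.
Evaluate each component's likelihood at the observed value:
  L_I = 5.0323e-07
  L_II = 0.0130055
  L_III = 0.0459413
  L_IV = 0.106713
Prior × likelihood for each component:
  w_I·L_I = 0.20 × 5.0323e-07 = 1.00646e-07
  w_II·L_II = 0.21 × 0.0130055 = 0.00273115
  w_III·L_III = 0.28 × 0.0459413 = 0.0128636
  w_IV·L_IV = 0.31 × 0.106713 = 0.0330811
Denominator: 1.00646e-07 + 0.00273115 + 0.0128636 + 0.0330811 = 0.0486759
So the posterior for Line IV is 0.0330811 / 0.0486759 ≈ 0.680.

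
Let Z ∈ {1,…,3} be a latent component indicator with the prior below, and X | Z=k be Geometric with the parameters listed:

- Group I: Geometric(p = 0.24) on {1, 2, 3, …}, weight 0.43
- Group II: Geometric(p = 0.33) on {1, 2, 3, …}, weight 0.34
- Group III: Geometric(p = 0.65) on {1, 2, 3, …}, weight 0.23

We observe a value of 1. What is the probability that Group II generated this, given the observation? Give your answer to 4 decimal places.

0.3075

Posterior ∝ prior × likelihood, so P(k | x) ∝ π_k f_k(x); normalise over all components.
Component likelihoods at x = 1:
  p_I = 0.24·(1−0.24)^0 = 0.24·1 = 0.24
  p_II = 0.33·(1−0.33)^0 = 0.33·1 = 0.33
  p_III = 0.65·(1−0.65)^0 = 0.65·1 = 0.65
Weight by the priors:
  π_I·p_I = 0.43 × 0.24 = 0.1032
  π_II·p_II = 0.34 × 0.33 = 0.1122
  π_III·p_III = 0.23 × 0.65 = 0.1495
Denominator: 0.1032 + 0.1122 + 0.1495 = 0.3649
P(Group II | 1) = 0.1122 / 0.3649 ≈ 0.3075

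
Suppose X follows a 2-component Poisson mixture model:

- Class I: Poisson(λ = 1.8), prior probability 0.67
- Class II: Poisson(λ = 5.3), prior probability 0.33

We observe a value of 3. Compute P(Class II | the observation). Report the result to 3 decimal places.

By Bayes' theorem, P(k | x) = P(Z=k) f_k(x) / Σ_j P(Z=j) f_j(x).
Evaluate each component's likelihood at the observed value:
  p_I = e^(−1.8)·1.8^3/3! = 0.160671
  p_II = e^(−5.3)·5.3^3/3! = 0.123856
Weight by the priors:
  P(Z=I)·p_I = 0.67 × 0.160671 = 0.107649
  P(Z=II)·p_II = 0.33 × 0.123856 = 0.0408723
Evidence: 0.107649 + 0.0408723 = 0.148522
Responsibility of Class II: 0.0408723 / 0.148522 ≈ 0.275

0.275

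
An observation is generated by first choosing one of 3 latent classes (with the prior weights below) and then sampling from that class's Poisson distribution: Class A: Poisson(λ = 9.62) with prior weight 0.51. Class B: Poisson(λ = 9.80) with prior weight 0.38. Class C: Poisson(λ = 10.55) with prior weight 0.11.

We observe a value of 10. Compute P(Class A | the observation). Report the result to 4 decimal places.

0.5094

Apply Bayes' rule: the posterior for each component is proportional to its prior times its likelihood at x.
Component likelihoods at x = 10:
  p_A = 0.124187
  p_B = 0.124857
  p_C = 0.123298
Prior × likelihood for each component:
  w_A·p_A = 0.51 × 0.124187 = 0.0633352
  w_B·p_B = 0.38 × 0.124857 = 0.0474455
  w_C·p_C = 0.11 × 0.123298 = 0.0135627
Normaliser: 0.0633352 + 0.0474455 + 0.0135627 = 0.124343
P(Class A | data) ≈ 0.5094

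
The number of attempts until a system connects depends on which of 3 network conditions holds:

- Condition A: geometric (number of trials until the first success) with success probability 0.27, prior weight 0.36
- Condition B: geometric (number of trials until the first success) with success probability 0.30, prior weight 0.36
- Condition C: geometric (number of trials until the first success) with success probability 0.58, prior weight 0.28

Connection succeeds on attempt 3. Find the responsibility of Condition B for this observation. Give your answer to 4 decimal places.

0.3968

The responsibility of component k is w_k f_k(x) divided by Σ_j w_j f_j(x).
Geometric probabilities:
  f_A = 0.143883
  f_B = 0.147
  f_C = 0.102312
Multiply by the mixture weights:
  w_A·f_A = 0.36 × 0.143883 = 0.0517979
  w_B·f_B = 0.36 × 0.147 = 0.05292
  w_C·f_C = 0.28 × 0.102312 = 0.0286474
Denominator: 0.0517979 + 0.05292 + 0.0286474 = 0.133365
P(Condition B | data) = 0.05292 / 0.133365 ≈ 0.3968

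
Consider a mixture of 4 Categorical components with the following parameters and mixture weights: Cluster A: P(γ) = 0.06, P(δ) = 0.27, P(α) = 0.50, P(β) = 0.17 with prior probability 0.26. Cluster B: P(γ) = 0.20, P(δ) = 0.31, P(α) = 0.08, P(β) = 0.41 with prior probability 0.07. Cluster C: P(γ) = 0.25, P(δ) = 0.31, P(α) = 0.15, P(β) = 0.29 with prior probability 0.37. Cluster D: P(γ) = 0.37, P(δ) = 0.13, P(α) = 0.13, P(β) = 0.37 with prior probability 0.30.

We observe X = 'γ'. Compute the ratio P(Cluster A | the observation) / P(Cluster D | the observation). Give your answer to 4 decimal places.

0.1405

The posterior odds equal the prior odds times the likelihood ratio: (π_i/π_j)·(f_i(x)/f_j(x)).
Evaluate each component's likelihood at the observed value:
  p_A = 0.06
  p_B = 0.2
  p_C = 0.25
  p_D = 0.37
Posterior odds = (π_A·p_A) / (π_D·p_D) = (0.26·0.06) / (0.30·0.37) = 0.0156 / 0.111 ≈ 0.1405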